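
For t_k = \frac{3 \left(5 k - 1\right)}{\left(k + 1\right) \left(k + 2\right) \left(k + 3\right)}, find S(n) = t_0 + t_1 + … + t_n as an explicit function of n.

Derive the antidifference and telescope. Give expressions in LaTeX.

S(n) = \frac{3 \left(n^{2} - 1\right)}{n^{2} + 5 n + 6}

Step 1: r(k) = (k + 1)*(5*k + 4)/((k + 4)*(5*k - 1)).
Normal form (A,B,C) = (k + 1, k + 4, k - 1/5).
Solve (k + 1)·f(k+1) − (k + 3)·f(k) = k - 1/5.
From deg A=1, deg B=1, deg C=1: d=2.
Match coefficients ⇒ f(k) = k*(k - 2)/5.
So s_k = (B(k−1)f/C)·t_k = (k*(k - 2)*(k + 3)/(5*k - 1))·t_k = 3*k*(k - 2)/((k + 1)*(k + 2)).
Check: Δs_k = 3*(5*k - 1)/(k**3 + 6*k**2 + 11*k + 6). ✓
Telescope: S(n) = s_(n+1) − s_(0) = 3*(n**2 - 1)/(n**2 + 5*n + 6) − (0) = 3*(n**2 - 1)/(n**2 + 5*n + 6).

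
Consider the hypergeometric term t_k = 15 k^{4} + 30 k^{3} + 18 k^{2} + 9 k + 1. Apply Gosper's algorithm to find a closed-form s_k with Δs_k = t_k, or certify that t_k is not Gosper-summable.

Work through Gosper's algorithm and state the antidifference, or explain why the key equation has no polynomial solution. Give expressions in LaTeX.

The ratio is (15*k**4 + 90*k**3 + 198*k**2 + 195*k + 73)/(15*k**4 + 30*k**3 + 18*k**2 + 9*k + 1).
Take A(k)=1, B(k)=1, C(k)=k**4 + 2*k**3 + 6*k**2/5 + 3*k/5 + 1/15.
Key eq: (1)·f(k+1) = (1)·f(k) + (k**4 + 2*k**3 + 6*k**2/5 + 3*k/5 + 1/15).
Bound: deg f ≤ 5.
Match coefficients ⇒ f(k) = k*(3*k**4 - 4*k**2 + 3*k - 1)/15.
Certificate R = B(k−1)f/C = k*(3*k**4 - 4*k**2 + 3*k - 1)/(15*k**4 + 30*k**3 + 18*k**2 + 9*k + 1) gives s_k = k*(3*k**4 - 4*k**2 + 3*k - 1).
Verify: 15*k**4 + 30*k**3 + 18*k**2 + 9*k + 1 matches t_k.

s_k = k \left(3 k^{4} - 4 k^{2} + 3 k - 1\right)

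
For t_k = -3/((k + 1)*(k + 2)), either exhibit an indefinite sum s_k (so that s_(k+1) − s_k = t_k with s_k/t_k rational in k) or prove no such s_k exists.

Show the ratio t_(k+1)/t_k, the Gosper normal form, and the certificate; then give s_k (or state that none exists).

Step 1: r(k) = (k + 1)/(k + 3).
Take A(k)=k + 1, B(k)=k + 3, C(k)=1.
f must satisfy (k + 1)·f(k+1) − (k + 2)·f(k) = 1.
deg f ≤ 1 (via 1,1,0).
Solve for f: f(k) = k (degree 1 ≤ 1).
R(k) = B(k−1)·f(k)/C(k) = k*(k + 2); s_k = R·t_k = -3*k/(k + 1).
Δs = -3/(k**2 + 3*k + 2), as required.

s_k = -3*k/(k + 1)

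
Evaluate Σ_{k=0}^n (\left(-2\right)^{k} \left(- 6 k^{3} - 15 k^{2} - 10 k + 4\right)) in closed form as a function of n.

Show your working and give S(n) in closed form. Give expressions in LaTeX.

t_(k+1)/t_k = 2*(-6*k**3 - 33*k**2 - 58*k - 27)/(6*k**3 + 15*k**2 + 10*k - 4).
So A=-2 and B=1, with C=k**3 + 5*k**2/2 + 5*k/3 - 2/3.
Solve (-2)·f(k+1) − (1)·f(k) = k**3 + 5*k**2/2 + 5*k/3 - 2/3.
deg f ≤ 3 (via 0,0,3).
Solve for f: f(k) = -(2*k**3 + k**2 - 2*k - 2)/6 (degree 3 ≤ 3).
Certificate R = B(k−1)f/C = -(2*k**3 + k**2 - 2*k - 2)/(6*k**3 + 15*k**2 + 10*k - 4) gives s_k = (-2)**k*(2*k**3 + k**2 - 2*k - 2).
s_(k+1) − s_k = (-2)**k*(-6*k**3 - 15*k**2 - 10*k + 4) = t_k.
s_(n+1) = (-2)**(n + 1)*(2*n**3 + 7*n**2 + 6*n - 1) and s_(0) = -2, so S(n) = -4*(-2)**n*n**3 - 14*(-2)**n*n**2 - 12*(-2)**n*n + 2*(-2)**n + 2.

S(n) = - 4 \left(-2\right)^{n} n^{3} - 14 \left(-2\right)^{n} n^{2} - 12 \left(-2\right)^{n} n + 2 \left(-2\right)^{n} + 2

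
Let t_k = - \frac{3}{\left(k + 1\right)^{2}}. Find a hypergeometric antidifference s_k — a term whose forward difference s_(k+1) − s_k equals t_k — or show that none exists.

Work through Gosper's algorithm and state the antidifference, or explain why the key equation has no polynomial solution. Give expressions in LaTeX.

none — t_k is not Gosper-summable

r(k) = (k + 1)**2/(k + 2)**2 after simplifying.
Take A(k)=k**2 + 2*k + 1, B(k)=k**2 + 4*k + 4, C(k)=1.
Set up (k**2 + 2*k + 1)·f(k+1) − (k**2 + 2*k + 1)·f(k) − (1) = 0.
Degrees (2,2,0) ⇒ d ≤ 0.
f = c0 ⇒ A·f(k+1) − B(k−1)·f(k) − C = -1. The system {-1 = 0} is inconsistent; no antidifference.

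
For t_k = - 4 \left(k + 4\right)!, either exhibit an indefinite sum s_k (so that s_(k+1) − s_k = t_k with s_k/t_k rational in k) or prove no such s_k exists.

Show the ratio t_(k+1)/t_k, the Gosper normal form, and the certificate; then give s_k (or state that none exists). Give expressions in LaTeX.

no hypergeometric antidifference exists

Compute t_(k+1)/t_k: get k + 5.
Gosper form: A/B · C(k+1)/C(k) with A=k + 5, B=1, C=1.
Need (k + 5)·f(k+1) − (1)·f(k) = 1.
Degrees (1,0,0) ⇒ d ≤ -1.
d = -1 < 0 ⇒ no nonzero polynomial f; not summable.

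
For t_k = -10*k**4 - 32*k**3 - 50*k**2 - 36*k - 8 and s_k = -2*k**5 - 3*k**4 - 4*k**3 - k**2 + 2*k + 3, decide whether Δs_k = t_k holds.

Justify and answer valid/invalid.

s_(k+1) = -2*k**5 - 13*k**4 - 36*k**3 - 51*k**2 - 34*k - 5
s_(k+1) − s_k = -10*k**4 - 32*k**3 - 50*k**2 - 36*k - 8
(s_(k+1) − s_k) − t_k = 0

valid (s_(k+1) − s_k reduces to t_k)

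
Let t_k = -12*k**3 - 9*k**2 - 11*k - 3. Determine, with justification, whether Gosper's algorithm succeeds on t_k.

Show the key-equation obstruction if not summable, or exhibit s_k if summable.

The ratio is (12*k**3 + 45*k**2 + 65*k + 35)/(12*k**3 + 9*k**2 + 11*k + 3).
Gosper form: A/B · C(k+1)/C(k) with A=1, B=1, C=k**3 + 3*k**2/4 + 11*k/12 + 1/4.
f must satisfy (1)·f(k+1) − (1)·f(k) = k**3 + 3*k**2/4 + 11*k/12 + 1/4.
From deg A=0, deg B=0, deg C=3: d=4.
A polynomial solution: f(k) = k*(3*k**3 - 3*k**2 + 4*k - 1)/12.
Get s_k = R·t_k = k*(-3*k**3 + 3*k**2 - 4*k + 1) with R(k) = B(k−1)f(k)/C(k) = k*(3*k**3 - 3*k**2 + 4*k - 1)/(12*k**3 + 9*k**2 + 11*k + 3).
s_(k+1) − s_k = -12*k**3 - 9*k**2 - 11*k - 3 = t_k.

Yes. s_k = k*(-3*k**3 + 3*k**2 - 4*k + 1).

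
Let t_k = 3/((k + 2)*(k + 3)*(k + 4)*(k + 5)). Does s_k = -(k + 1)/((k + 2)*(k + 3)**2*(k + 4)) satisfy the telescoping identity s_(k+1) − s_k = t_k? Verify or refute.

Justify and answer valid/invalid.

Invalid: residual 4*(-2*k - 7)/(k**6 + 21*k**5 + 181*k**4 + 819*k**3 + 2050*k**2 + 2688*k + 1440) ≠ 0.

s_(k+1) = (-k - 2)/((k + 3)*(k + 4)**2*(k + 5))
s_(k+1) − s_k = (3*k**2 + 13*k + 8)/(k**6 + 21*k**5 + 181*k**4 + 819*k**3 + 2050*k**2 + 2688*k + 1440)
(s_(k+1) − s_k) − t_k = 4*(-2*k - 7)/(k**6 + 21*k**5 + 181*k**4 + 819*k**3 + 2050*k**2 + 2688*k + 1440)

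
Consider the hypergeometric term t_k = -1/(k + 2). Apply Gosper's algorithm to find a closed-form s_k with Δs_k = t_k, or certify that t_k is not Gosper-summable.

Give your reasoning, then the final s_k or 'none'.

no hypergeometric antidifference exists

Compute t_(k+1)/t_k: get (k + 2)/(k + 3).
Take A(k)=k + 2, B(k)=k + 3, C(k)=1.
Solve (k + 2)·f(k+1) − (k + 2)·f(k) = 1.
Degrees (1,1,0) ⇒ d ≤ 0.
Put f(k) = c0: A·f(k+1) − B(k−1)·f(k) − C = -1; need -1 = 0 — inconsistent ⇒ no f, not summable.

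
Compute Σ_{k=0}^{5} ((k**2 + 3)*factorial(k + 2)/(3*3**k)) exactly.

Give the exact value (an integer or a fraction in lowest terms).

Σ = 22562/81

r(k) = (k + 3)*((k + 1)**2 + 3)/(3*(k**2 + 3)) after simplifying.
Gosper form: A/B · C(k+1)/C(k) with A=k/3 + 1, B=1, C=k**2 + 3.
Key eq: (k/3 + 1)·f(k+1) = (1)·f(k) + (k**2 + 3).
d = 1 from the (1,0,2) case.
Coefficient equations give f(k) = 3*(k - 1).
Certificate R = B(k−1)f/C = 3*(k - 1)/(k**2 + 3) gives s_k = (k - 1)*factorial(k + 2)/3**k.
Verify: (k**2 + 3)*factorial(k + 2)/(3*3**k) matches t_k.
Sum = s_(6) − s_(0); s_(6) = 22400/81, s_(0) = -2 ⇒ 22562/81.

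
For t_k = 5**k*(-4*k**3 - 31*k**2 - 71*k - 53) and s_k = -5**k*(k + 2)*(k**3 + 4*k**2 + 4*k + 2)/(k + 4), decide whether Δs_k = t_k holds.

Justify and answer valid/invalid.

Invalid: residual 5**k*(8*k**4 + 92*k**3 + 382*k**2 + 666*k + 420)/(k**2 + 9*k + 20) ≠ 0.

s_(k+1) = 5**(k + 1)*(-k**4 - 10*k**3 - 36*k**2 - 56*k - 33)/(k + 5)
s_(k+1) − s_k = 5**k*(-4*k**5 - 59*k**4 - 338*k**3 - 930*k**2 - 1231*k - 640)/(k**2 + 9*k + 20)
(s_(k+1) − s_k) − t_k = 5**k*(8*k**4 + 92*k**3 + 382*k**2 + 666*k + 420)/(k**2 + 9*k + 20)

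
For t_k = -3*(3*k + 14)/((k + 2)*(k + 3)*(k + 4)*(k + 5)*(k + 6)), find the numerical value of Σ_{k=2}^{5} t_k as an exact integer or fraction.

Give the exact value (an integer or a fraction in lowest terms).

Σ = -163/9240

Step 1: r(k) = (k + 2)*(3*k + 17)/((k + 7)*(3*k + 14)).
A = k + 2, B = k + 7, C = k + 14/3.
Set up (k + 2)·f(k+1) − (k + 6)·f(k) − (k + 14/3) = 0.
d = 4 from the (1,1,1) case.
Coefficient equations give f(k) = k*(k + 4)*(k**2 + 10*k + 31)/90.
R(k) = B(k−1)·f(k)/C(k) = k*(k + 4)*(k + 6)*(k**2 + 10*k + 31)/(30*(3*k + 14)); s_k = R·t_k = k*(-k**2 - 10*k - 31)/(10*(k**3 + 10*k**2 + 31*k + 30)).
Check: Δs_k = 3*(-3*k - 14)/(k**5 + 20*k**4 + 155*k**3 + 580*k**2 + 1044*k + 720). ✓
Sum = s_(6) − s_(2); s_(6) = -127/1320, s_(2) = -11/140 ⇒ -163/9240.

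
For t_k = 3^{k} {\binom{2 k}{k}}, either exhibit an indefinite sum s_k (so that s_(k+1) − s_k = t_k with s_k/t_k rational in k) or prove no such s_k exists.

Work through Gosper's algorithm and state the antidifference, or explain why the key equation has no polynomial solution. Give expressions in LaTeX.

none — t_k is not Gosper-summable

The ratio is 6*(2*k + 1)/(k + 1).
A = 12*k + 6, B = k + 1, C = 1.
Solve (12*k + 6)·f(k+1) − (k)·f(k) = 1.
From deg A=1, deg B=1, deg C=0: d=-1.
deg f ≤ -1 is impossible — no certificate.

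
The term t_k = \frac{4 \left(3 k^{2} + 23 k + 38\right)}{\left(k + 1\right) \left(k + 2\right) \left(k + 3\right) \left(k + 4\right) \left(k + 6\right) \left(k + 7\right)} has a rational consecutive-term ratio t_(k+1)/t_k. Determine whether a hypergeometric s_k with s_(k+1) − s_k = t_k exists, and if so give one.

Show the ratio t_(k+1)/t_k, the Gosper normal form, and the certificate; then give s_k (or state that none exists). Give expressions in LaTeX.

s_k = \frac{2 k \left(k^{2} + 10 k + 27\right)}{9 \left(k^{3} + 10 k^{2} + 27 k + 18\right)}

Compute t_(k+1)/t_k: get (k + 1)*(k + 6)*(23*k + 3*(k + 1)**2 + 61)/((k + 5)*(k + 8)*(3*k**2 + 23*k + 38)).
Take A(k)=k + 1, B(k)=k + 8, C(k)=k**3 + 38*k**2/3 + 51*k + 190/3.
f must satisfy (k + 1)·f(k+1) − (k + 7)·f(k) = k**3 + 38*k**2/3 + 51*k + 190/3.
Bound: deg f ≤ 6.
A polynomial solution: f(k) = k*(k + 2)*(k + 4)*(k + 5)*(k**2 + 10*k + 27)/54.
Get s_k = R·t_k = 2*k*(k**2 + 10*k + 27)/(9*(k**3 + 10*k**2 + 27*k + 18)) with R(k) = B(k−1)f(k)/C(k) = k*(k + 2)*(k + 4)*(k + 7)*(k**2 + 10*k + 27)/(18*(3*k**2 + 23*k + 38)).
Δs = 4*(3*k**2 + 23*k + 38)/(k**6 + 23*k**5 + 207*k**4 + 925*k**3 + 2144*k**2 + 2412*k + 1008), as required.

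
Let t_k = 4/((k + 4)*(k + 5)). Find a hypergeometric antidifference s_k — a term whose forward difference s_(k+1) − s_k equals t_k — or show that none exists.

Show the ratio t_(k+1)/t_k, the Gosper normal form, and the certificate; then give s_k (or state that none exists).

r(k) = (k + 4)/(k + 6) after simplifying.
Gosper form: A/B · C(k+1)/C(k) with A=k + 4, B=k + 6, C=1.
Solve (k + 4)·f(k+1) − (k + 5)·f(k) = 1.
Bound: deg f ≤ 1.
Solving with deg f ≤ 1: f(k) = k/4.
So s_k = (B(k−1)f/C)·t_k = (k*(k + 5)/4)·t_k = k/(k + 4).
s_(k+1) − s_k = 4/(k**2 + 9*k + 20) = t_k.

s_k = k/(k + 4)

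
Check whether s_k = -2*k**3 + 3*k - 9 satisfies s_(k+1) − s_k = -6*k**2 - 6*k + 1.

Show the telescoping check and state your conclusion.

Valid: the claim telescopes to t_k.

s_(k+1) = 3*k - 2*(k + 1)**3 - 6
s_(k+1) − s_k = -6*k**2 - 6*k + 1
(s_(k+1) − s_k) − t_k = 0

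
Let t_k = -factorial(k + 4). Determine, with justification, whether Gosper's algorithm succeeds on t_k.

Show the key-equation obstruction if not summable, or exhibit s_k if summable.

No — negative degree bound, so no certificate f.

The ratio is k + 5.
Gosper form: A/B · C(k+1)/C(k) with A=k + 5, B=1, C=1.
Key eq: (k + 5)·f(k+1) = (1)·f(k) + (1).
From deg A=1, deg B=0, deg C=0: d=-1.
Negative degree bound (-1): no f exists, t_k not Gosper-summable.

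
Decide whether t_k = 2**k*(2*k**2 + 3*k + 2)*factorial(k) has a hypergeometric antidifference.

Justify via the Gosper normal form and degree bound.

Yes. s_k = 2**k*k*factorial(k).

r(k) = 2*(2*k**3 + 9*k**2 + 14*k + 7)/(2*k**2 + 3*k + 2) after simplifying.
A = 2*k + 2, B = 1, C = k**2 + 3*k/2 + 1.
Set up (2*k + 2)·f(k+1) − (1)·f(k) − (k**2 + 3*k/2 + 1) = 0.
Bound: deg f ≤ 1.
A polynomial solution: f(k) = k/2.
Certificate R = B(k−1)f/C = k/(2*k**2 + 3*k + 2) gives s_k = 2**k*k*factorial(k).
Check: Δs_k = 2**k*(2*k**2 + 3*k + 2)*factorial(k). ✓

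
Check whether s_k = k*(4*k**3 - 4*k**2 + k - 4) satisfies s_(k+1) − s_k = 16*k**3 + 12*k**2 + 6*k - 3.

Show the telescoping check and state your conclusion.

s_(k+1) = (k + 1)*(k + 4*(k + 1)**3 - 4*(k + 1)**2 - 3)
s_(k+1) − s_k = 16*k**3 + 12*k**2 + 6*k - 3
(s_(k+1) − s_k) − t_k = 0

Valid — Δs_k = t_k.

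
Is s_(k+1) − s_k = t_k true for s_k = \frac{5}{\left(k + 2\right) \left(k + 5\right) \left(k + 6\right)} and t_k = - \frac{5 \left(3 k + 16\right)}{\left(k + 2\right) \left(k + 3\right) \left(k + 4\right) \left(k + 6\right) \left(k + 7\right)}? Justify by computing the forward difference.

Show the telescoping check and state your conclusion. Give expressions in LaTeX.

Invalid: residual \frac{20 \left(2 k + 9\right)}{k^{6} + 27 k^{5} + 295 k^{4} + 1665 k^{3} + 5104 k^{2} + 8028 k + 5040} ≠ 0.

s_(k+1) = 5/((k + 3)*(k + 6)*(k + 7))
s_(k+1) − s_k = 5*(-3*k - 11)/(k**5 + 23*k**4 + 203*k**3 + 853*k**2 + 1692*k + 1260)
(s_(k+1) − s_k) − t_k = 20*(2*k + 9)/(k**6 + 27*k**5 + 295*k**4 + 1665*k**3 + 5104*k**2 + 8028*k + 5040)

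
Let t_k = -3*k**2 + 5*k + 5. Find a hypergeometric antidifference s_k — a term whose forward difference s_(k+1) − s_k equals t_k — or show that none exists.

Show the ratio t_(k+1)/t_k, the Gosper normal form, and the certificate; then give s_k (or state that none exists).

Compute t_(k+1)/t_k: get (3*k**2 + k - 7)/(3*k**2 - 5*k - 5).
Factor: A=1; B=1; C=k**2 - 5*k/3 - 5/3.
f must satisfy (1)·f(k+1) − (1)·f(k) = k**2 - 5*k/3 - 5/3.
d = 3 from the (0,0,2) case.
Solving with deg f ≤ 3: f(k) = k*(k**2 - 4*k - 2)/3.
Then R = B(k−1)f/C = k*(k**2 - 4*k - 2)/(3*k**2 - 5*k - 5), so s_k = R(k)·t_k = k*(-k**2 + 4*k + 2).
Check: Δs_k = -3*k**2 + 5*k + 5. ✓

s_k = k*(-k**2 + 4*k + 2)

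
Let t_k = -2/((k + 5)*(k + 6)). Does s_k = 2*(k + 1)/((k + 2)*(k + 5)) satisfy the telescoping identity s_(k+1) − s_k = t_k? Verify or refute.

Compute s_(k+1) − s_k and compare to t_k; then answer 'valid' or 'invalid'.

s_(k+1) = 2*(k + 2)/((k + 3)*(k + 6))
s_(k+1) − s_k = 2*(-k**2 - 3*k + 2)/(k**4 + 16*k**3 + 91*k**2 + 216*k + 180)
(s_(k+1) − s_k) − t_k = 4*(k + 4)/(k**4 + 16*k**3 + 91*k**2 + 216*k + 180)

Invalid: residual 4*(k + 4)/(k**4 + 16*k**3 + 91*k**2 + 216*k + 180) ≠ 0.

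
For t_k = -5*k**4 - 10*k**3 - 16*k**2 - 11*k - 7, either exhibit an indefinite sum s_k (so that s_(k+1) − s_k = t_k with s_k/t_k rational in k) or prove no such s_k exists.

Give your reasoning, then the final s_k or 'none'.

s_k = k*(-k**4 - 2*k**2 - 4)

Step 1: r(k) = (5*k**4 + 30*k**3 + 76*k**2 + 93*k + 49)/(5*k**4 + 10*k**3 + 16*k**2 + 11*k + 7).
Take A(k)=1, B(k)=1, C(k)=k**4 + 2*k**3 + 16*k**2/5 + 11*k/5 + 7/5.
Set up (1)·f(k+1) − (1)·f(k) − (k**4 + 2*k**3 + 16*k**2/5 + 11*k/5 + 7/5) = 0.
d = 5 from the (0,0,4) case.
Solving with deg f ≤ 5: f(k) = k*(k**4 + 2*k**2 + 4)/5.
So s_k = (B(k−1)f/C)·t_k = (k*(k**4 + 2*k**2 + 4)/(5*k**4 + 10*k**3 + 16*k**2 + 11*k + 7))·t_k = k*(-k**4 - 2*k**2 - 4).
s_(k+1) − s_k = -5*k**4 - 10*k**3 - 16*k**2 - 11*k - 7 = t_k.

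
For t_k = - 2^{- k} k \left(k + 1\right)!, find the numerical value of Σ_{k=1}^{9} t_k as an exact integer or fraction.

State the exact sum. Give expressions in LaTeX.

Σ = -155921/2

Ratio r(k) = (k + 1)*(k + 2)/(2*k).
Take A(k)=k/2 + 1, B(k)=1, C(k)=k.
Key eq: (k/2 + 1)·f(k+1) = (1)·f(k) + (k).
deg f ≤ 0 (via 1,0,1).
Solving with deg f ≤ 0: f(k) = 2.
Certificate R = B(k−1)f/C = 2/k gives s_k = -2**(1 - k)*factorial(k + 1).
s_(k+1) − s_k = -k*factorial(k + 1)/2**k = t_k.
Sum = s_(10) − s_(1); s_(10) = -155925/2, s_(1) = -2 ⇒ -155921/2.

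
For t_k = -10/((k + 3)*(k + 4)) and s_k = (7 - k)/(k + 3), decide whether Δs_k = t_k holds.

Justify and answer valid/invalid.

valid; difference matches t_k

s_(k+1) = (6 - k)/(k + 4)
s_(k+1) − s_k = -10/(k**2 + 7*k + 12)
(s_(k+1) − s_k) − t_k = 0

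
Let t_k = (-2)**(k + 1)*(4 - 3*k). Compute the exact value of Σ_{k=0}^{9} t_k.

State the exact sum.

Σ = -16388

Compute t_(k+1)/t_k: get 2*(1 - 3*k)/(3*k - 4).
Take A(k)=-2, B(k)=1, C(k)=k - 4/3.
Need (-2)·f(k+1) − (1)·f(k) = k - 4/3.
From deg A=0, deg B=0, deg C=1: d=1.
Match coefficients ⇒ f(k) = -(k - 2)/3.
So s_k = (B(k−1)f/C)·t_k = (-(k - 2)/(3*k - 4))·t_k = (-2)**(k + 1)*(k - 2).
Verify: (-2)**(k + 1)*(4 - 3*k) matches t_k.
Evaluate s at k=10 and k=0: -16384 and 4; difference -16388.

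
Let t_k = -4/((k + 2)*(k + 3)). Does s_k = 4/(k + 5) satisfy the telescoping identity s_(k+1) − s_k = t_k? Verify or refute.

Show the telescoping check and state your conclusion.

s_(k+1) = 4/(k + 6)
s_(k+1) − s_k = -4/((k + 5)*(k + 6))
(s_(k+1) − s_k) − t_k = 24*(k + 4)/(k**4 + 16*k**3 + 91*k**2 + 216*k + 180)

Invalid: residual 24*(k + 4)/(k**4 + 16*k**3 + 91*k**2 + 216*k + 180) ≠ 0.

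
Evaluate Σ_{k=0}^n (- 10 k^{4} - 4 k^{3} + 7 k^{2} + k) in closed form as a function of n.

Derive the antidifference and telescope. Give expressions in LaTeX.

S(n) = n \left(- 2 n^{4} - 6 n^{3} - 3 n^{2} + 3 n + 2\right)

r(k) = (10*k**3 + 34*k**2 + 31*k + 6)/(k*(10*k**2 - 6*k - 1)) after simplifying.
So A=1 and B=1, with C=k**4 + 2*k**3/5 - 7*k**2/10 - k/10.
f must satisfy (1)·f(k+1) − (1)·f(k) = k**4 + 2*k**3/5 - 7*k**2/10 - k/10.
deg f ≤ 5 (via 0,0,4).
A polynomial solution: f(k) = k*(k - 1)*(k + 1)*(2*k**2 - 4*k + 1)/10.
Then R = B(k−1)f/C = (k - 1)*(2*k**2 - 4*k + 1)/(10*k**2 - 6*k - 1), so s_k = R(k)·t_k = k*(-2*k**4 + 4*k**3 + k**2 - 4*k + 1).
s_(k+1) − s_k = k*(-10*k**3 - 4*k**2 + 7*k + 1) = t_k.
Evaluate: s_(n+1) = n*(-2*n**4 - 6*n**3 - 3*n**2 + 3*n + 2); subtract s_(0) = 0 ⇒ S(n) = n*(-2*n**4 - 6*n**3 - 3*n**2 + 3*n + 2).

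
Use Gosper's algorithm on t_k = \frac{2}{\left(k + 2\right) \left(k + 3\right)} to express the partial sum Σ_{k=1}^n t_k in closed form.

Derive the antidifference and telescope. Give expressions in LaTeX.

S(n) = \frac{2 n}{3 \left(n + 3\right)}

Step 1: r(k) = (k + 2)/(k + 4).
So A=k + 2 and B=k + 4, with C=1.
Solve (k + 2)·f(k+1) − (k + 3)·f(k) = 1.
deg f ≤ 1 (via 1,1,0).
Coefficient equations give f(k) = k/2.
So s_k = (B(k−1)f/C)·t_k = (k*(k + 3)/2)·t_k = k/(k + 2).
Verify: 2/(k**2 + 5*k + 6) matches t_k.
Σ_(k=1)^n t_k = s_(n+1) − s_(1) = ((n + 1)/(n + 3)) − (1/3), i.e. 2*n/(3*(n + 3)).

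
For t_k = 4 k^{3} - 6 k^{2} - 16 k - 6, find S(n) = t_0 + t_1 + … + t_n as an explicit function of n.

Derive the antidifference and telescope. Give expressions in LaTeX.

Ratio r(k) = (2*k**3 + 3*k**2 - 8*k - 12)/(2*k**3 - 3*k**2 - 8*k - 3).
Normal form (A,B,C) = (1, 1, k**3 - 3*k**2/2 - 4*k - 3/2).
f must satisfy (1)·f(k+1) − (1)·f(k) = k**3 - 3*k**2/2 - 4*k - 3/2.
d = 4 from the (0,0,3) case.
Solving with deg f ≤ 4: f(k) = k*(k + 1)*(k**2 - 5*k + 1)/4.
R(k) = B(k−1)·f(k)/C(k) = k*(k**2 - 5*k + 1)/(2*(k - 3)*(2*k + 1)); s_k = R·t_k = k*(k**3 - 4*k**2 - 4*k + 1).
Check: Δs_k = 4*k**3 - 6*k**2 - 16*k - 6. ✓
Evaluate: s_(n+1) = n**4 - 10*n**2 - 15*n - 6; subtract s_(0) = 0 ⇒ S(n) = n**4 - 10*n**2 - 15*n - 6.

S(n) = n^{4} - 10 n^{2} - 15 n - 6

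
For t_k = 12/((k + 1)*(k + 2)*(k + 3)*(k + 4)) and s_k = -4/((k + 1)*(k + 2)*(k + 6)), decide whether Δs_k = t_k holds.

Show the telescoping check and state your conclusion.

Invalid: residual 24*(-2*k - 11)/(k**6 + 23*k**5 + 207*k**4 + 925*k**3 + 2144*k**2 + 2412*k + 1008) ≠ 0.

s_(k+1) = -4/((k + 2)*(k + 3)*(k + 7))
s_(k+1) − s_k = 12*(k + 5)/(k**5 + 19*k**4 + 131*k**3 + 401*k**2 + 540*k + 252)
(s_(k+1) − s_k) − t_k = 24*(-2*k - 11)/(k**6 + 23*k**5 + 207*k**4 + 925*k**3 + 2144*k**2 + 2412*k + 1008)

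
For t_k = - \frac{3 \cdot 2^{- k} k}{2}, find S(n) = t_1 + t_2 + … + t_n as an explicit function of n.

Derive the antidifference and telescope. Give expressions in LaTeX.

S(n) = \frac{3 \cdot 2^{- n} \left(- 2 \cdot 2^{n} + n + 2\right)}{2}

Step 1: r(k) = (k + 1)/(2*k).
Take A(k)=1/2, B(k)=1, C(k)=k.
Key eq: (1/2)·f(k+1) = (1)·f(k) + (k).
Bound: deg f ≤ 1.
A polynomial solution: f(k) = -2*(k + 1).
Get s_k = R·t_k = 3*(k + 1)/2**k with R(k) = B(k−1)f(k)/C(k) = -2*(k + 1)/k.
Check: Δs_k = -3*k/(2*2**k). ✓
Evaluate: s_(n+1) = 3*2**(-n - 1)*(n + 2); subtract s_(1) = 3 ⇒ S(n) = 3*(-2*2**n + n + 2)/(2*2**n).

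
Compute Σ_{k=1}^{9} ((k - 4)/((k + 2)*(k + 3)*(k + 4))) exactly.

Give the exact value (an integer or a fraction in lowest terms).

Step 1: r(k) = (k - 3)*(k + 2)/((k - 4)*(k + 5)).
Take A(k)=k + 2, B(k)=k + 5, C(k)=k - 4.
Solve (k + 2)·f(k+1) − (k + 4)·f(k) = k - 4.
d = 2 from the (1,1,1) case.
A polynomial solution: f(k) = -k*(k + 11)/6.
Then R = B(k−1)f/C = -k*(k + 4)*(k + 11)/(6*(k - 4)), so s_k = R(k)·t_k = k*(-k - 11)/(6*(k + 2)*(k + 3)).
s_(k+1) − s_k = (k - 4)/(k**3 + 9*k**2 + 26*k + 24) = t_k.
Telescoping: Σ = s_(10) − s_(1) = -35/156 − (-1/6) = -3/52.

Σ = -3/52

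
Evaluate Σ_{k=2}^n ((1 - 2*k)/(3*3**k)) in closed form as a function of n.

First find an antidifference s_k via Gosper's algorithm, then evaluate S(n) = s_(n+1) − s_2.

S(n) = 3**(-n - 2)*(-2*3**n + 3*n + 3)

r(k) = (2*k + 1)/(3*(2*k - 1)) after simplifying.
Normal form (A,B,C) = (1/3, 1, k - 1/2).
f must satisfy (1/3)·f(k+1) − (1)·f(k) = k - 1/2.
deg f ≤ 1 (via 0,0,1).
Coefficient equations give f(k) = -3*k/2.
Get s_k = R·t_k = k/3**k with R(k) = B(k−1)f(k)/C(k) = -3*k/(2*k - 1).
Check: Δs_k = (1 - 2*k)/(3*3**k). ✓
s_(n+1) = 3**(-n - 1)*(n + 1) and s_(2) = 2/9, so S(n) = 3**(-n - 2)*(-2*3**n + 3*n + 3).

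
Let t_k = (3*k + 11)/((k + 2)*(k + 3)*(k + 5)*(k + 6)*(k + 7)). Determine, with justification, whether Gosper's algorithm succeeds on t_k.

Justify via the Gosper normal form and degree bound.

t_(k+1)/t_k = (k + 2)*(k + 5)*(3*k + 14)/((k + 4)*(k + 8)*(3*k + 11)).
A = k + 2, B = k + 8, C = k**2 + 23*k/3 + 44/3.
Need (k + 2)·f(k+1) − (k + 7)·f(k) = k**2 + 23*k/3 + 44/3.
deg f ≤ 5 (via 1,1,2).
Solve for f: f(k) = k*(k + 3)*(k + 4)*(k**2 + 13*k + 52)/180 (degree 5 ≤ 5).
So s_k = (B(k−1)f/C)·t_k = (k*(k + 3)*(k + 7)*(k**2 + 13*k + 52)/(60*(3*k + 11)))·t_k = k*(k**2 + 13*k + 52)/(60*(k**3 + 13*k**2 + 52*k + 60)).
Check: Δs_k = (3*k + 11)/(k**5 + 23*k**4 + 203*k**3 + 853*k**2 + 1692*k + 1260). ✓

Yes. s_k = k*(k**2 + 13*k + 52)/(60*(k**3 + 13*k**2 + 52*k + 60)).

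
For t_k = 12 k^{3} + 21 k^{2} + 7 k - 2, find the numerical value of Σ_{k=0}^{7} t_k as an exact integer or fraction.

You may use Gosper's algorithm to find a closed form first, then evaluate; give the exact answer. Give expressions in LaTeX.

t_(k+1)/t_k = (12*k**3 + 57*k**2 + 85*k + 38)/(12*k**3 + 21*k**2 + 7*k - 2).
Factor: A=1; B=1; C=k**3 + 7*k**2/4 + 7*k/12 - 1/6.
Need (1)·f(k+1) − (1)·f(k) = k**3 + 7*k**2/4 + 7*k/12 - 1/6.
d = 4 from the (0,0,3) case.
Solving with deg f ≤ 4: f(k) = k*(k + 1)*(3*k**2 - 2*k - 2)/12.
Certificate R = B(k−1)f/C = k*(3*k**2 - 2*k - 2)/(12*k**2 + 9*k - 2) gives s_k = k*(3*k**3 + k**2 - 4*k - 2).
Verify: 12*k**3 + 21*k**2 + 7*k - 2 matches t_k.
Σ_(k=0)^(7) t_k = s_(8) − s_(0) = 12528 − (0) = 12528.

Σ = 12528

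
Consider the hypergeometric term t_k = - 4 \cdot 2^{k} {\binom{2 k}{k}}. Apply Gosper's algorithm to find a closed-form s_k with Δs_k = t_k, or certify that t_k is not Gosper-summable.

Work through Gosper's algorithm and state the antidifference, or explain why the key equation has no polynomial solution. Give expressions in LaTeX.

none — t_k is not Gosper-summable

Compute t_(k+1)/t_k: get 4*(2*k + 1)/(k + 1).
Take A(k)=8*k + 4, B(k)=k + 1, C(k)=1.
Key eq: (8*k + 4)·f(k+1) = (k)·f(k) + (1).
From deg A=1, deg B=1, deg C=0: d=-1.
Bound -1 < 0, so the key equation has no polynomial solution.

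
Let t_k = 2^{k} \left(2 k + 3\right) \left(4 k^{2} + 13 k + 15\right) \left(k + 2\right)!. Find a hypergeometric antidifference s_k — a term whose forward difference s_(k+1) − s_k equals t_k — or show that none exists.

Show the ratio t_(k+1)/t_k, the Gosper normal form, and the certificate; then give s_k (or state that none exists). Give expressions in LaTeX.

s_k = 2^{k} \left(4 k^{2} + k + 3\right) \left(k + 2\right)!

r(k) = 2*(8*k**4 + 86*k**3 + 355*k**2 + 667*k + 480)/(8*k**3 + 38*k**2 + 69*k + 45) after simplifying.
Normal form (A,B,C) = (2*k + 6, 1, k**3 + 19*k**2/4 + 69*k/8 + 45/8).
Solve (2*k + 6)·f(k+1) − (1)·f(k) = k**3 + 19*k**2/4 + 69*k/8 + 45/8.
Bound: deg f ≤ 2.
Match coefficients ⇒ f(k) = (4*k**2 + k + 3)/8.
Certificate R = B(k−1)f/C = (4*k**2 + k + 3)/((2*k + 3)*(4*k**2 + 13*k + 15)) gives s_k = 2**k*(4*k**2 + k + 3)*factorial(k + 2).
Verify: 2**k*(2*k + 3)*(4*k**2 + 13*k + 15)*factorial(k + 2) matches t_k.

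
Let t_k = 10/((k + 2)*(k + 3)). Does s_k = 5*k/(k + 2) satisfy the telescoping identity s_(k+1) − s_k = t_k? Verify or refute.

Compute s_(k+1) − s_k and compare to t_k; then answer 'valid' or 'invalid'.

Valid — Δs_k = t_k.

s_(k+1) = 5*(k + 1)/(k + 3)
s_(k+1) − s_k = 10/(k**2 + 5*k + 6)
(s_(k+1) − s_k) − t_k = 0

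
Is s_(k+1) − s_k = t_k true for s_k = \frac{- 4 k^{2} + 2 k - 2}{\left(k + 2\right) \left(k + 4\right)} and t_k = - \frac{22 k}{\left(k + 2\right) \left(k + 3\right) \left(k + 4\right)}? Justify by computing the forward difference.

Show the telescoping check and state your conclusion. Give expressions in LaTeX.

Invalid: residual \frac{2 \left(- 2 k^{2} + 12 k - 1\right)}{k^{4} + 14 k^{3} + 71 k^{2} + 154 k + 120} ≠ 0.

s_(k+1) = 2*(k - 2*(k + 1)**2)/((k + 3)*(k + 5))
s_(k+1) − s_k = 2*(-13*k**2 - 43*k - 1)/(k**4 + 14*k**3 + 71*k**2 + 154*k + 120)
(s_(k+1) − s_k) − t_k = 2*(-2*k**2 + 12*k - 1)/(k**4 + 14*k**3 + 71*k**2 + 154*k + 120)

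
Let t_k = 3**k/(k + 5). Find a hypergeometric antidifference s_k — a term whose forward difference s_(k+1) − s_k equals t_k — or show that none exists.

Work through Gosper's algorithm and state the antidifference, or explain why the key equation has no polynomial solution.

Ratio r(k) = 3*(k + 5)/(k + 6).
A = 3*k + 15, B = k + 6, C = 1.
Set up (3*k + 15)·f(k+1) − (k + 5)·f(k) − (1) = 0.
d = -1 from the (1,1,0) case.
d = -1 < 0 ⇒ no nonzero polynomial f; not summable.

none (Gosper's algorithm certifies no s_k)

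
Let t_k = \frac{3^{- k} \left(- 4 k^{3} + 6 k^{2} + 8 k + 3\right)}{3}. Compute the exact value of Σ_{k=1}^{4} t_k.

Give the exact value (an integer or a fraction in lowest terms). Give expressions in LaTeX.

Compute t_(k+1)/t_k: get (4*k**3 + 6*k**2 - 8*k - 13)/(3*(4*k**3 - 6*k**2 - 8*k - 3)).
So A=1/3 and B=1, with C=k**3 - 3*k**2/2 - 2*k - 3/4.
Set up (1/3)·f(k+1) − (1)·f(k) − (k**3 - 3*k**2/2 - 2*k - 3/4) = 0.
deg f ≤ 3 (via 0,0,3).
Match coefficients ⇒ f(k) = -3*(k - 1)*(2*k**2 + 2*k + 1)/4.
Get s_k = R·t_k = (2*k**3 - k - 1)/3**k with R(k) = B(k−1)f(k)/C(k) = -3*(k - 1)*(2*k**2 + 2*k + 1)/(4*k**3 - 6*k**2 - 8*k - 3).
s_(k+1) − s_k = (-4*k**3 + 6*k**2 + 8*k + 3)/(3*3**k) = t_k.
Telescoping: Σ = s_(5) − s_(1) = 244/243 − (0) = 244/243.

Σ = 244/243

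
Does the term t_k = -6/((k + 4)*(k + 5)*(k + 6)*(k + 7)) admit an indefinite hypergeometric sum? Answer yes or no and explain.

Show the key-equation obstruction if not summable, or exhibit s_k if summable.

Step 1: r(k) = (k + 4)/(k + 8).
Factor: A=k + 4; B=k + 8; C=1.
Key eq: (k + 4)·f(k+1) = (k + 7)·f(k) + (1).
d = 3 from the (1,1,0) case.
Match coefficients ⇒ f(k) = k*(k**2 + 15*k + 74)/360.
Certificate R = B(k−1)f/C = k*(k + 7)*(k**2 + 15*k + 74)/360 gives s_k = k*(-k**2 - 15*k - 74)/(60*(k + 4)*(k + 5)*(k + 6)).
Check: Δs_k = -6/(k**4 + 22*k**3 + 179*k**2 + 638*k + 840). ✓

Yes. s_k = k*(-k**2 - 15*k - 74)/(60*(k + 4)*(k + 5)*(k + 6)).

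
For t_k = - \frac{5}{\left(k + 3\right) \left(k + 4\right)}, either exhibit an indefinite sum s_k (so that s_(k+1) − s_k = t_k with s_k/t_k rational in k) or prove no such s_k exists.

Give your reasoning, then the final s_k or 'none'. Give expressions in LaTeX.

s_k = - \frac{5 k}{3 k + 9}

r(k) = (k + 3)/(k + 5) after simplifying.
Factor: A=k + 3; B=k + 5; C=1.
Key eq: (k + 3)·f(k+1) = (k + 4)·f(k) + (1).
From deg A=1, deg B=1, deg C=0: d=1.
Match coefficients ⇒ f(k) = k/3.
Then R = B(k−1)f/C = k*(k + 4)/3, so s_k = R(k)·t_k = -5*k/(3*k + 9).
s_(k+1) − s_k = -5/(k**2 + 7*k + 12) = t_k.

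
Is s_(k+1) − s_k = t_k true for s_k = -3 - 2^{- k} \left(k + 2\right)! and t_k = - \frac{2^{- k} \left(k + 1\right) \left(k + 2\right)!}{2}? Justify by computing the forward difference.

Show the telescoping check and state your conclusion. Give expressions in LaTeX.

s_(k+1) = -2**(-k - 1)*factorial(k + 3) - 3
s_(k+1) − s_k = -(k + 1)*factorial(k + 2)/(2*2**k)
(s_(k+1) − s_k) − t_k = 0

valid (s_(k+1) − s_k reduces to t_k)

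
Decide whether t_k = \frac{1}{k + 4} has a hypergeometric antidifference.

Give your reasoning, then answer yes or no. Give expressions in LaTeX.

No — the linear system for f has no solution.

The ratio is (k + 4)/(k + 5).
Take A(k)=k + 4, B(k)=k + 5, C(k)=1.
Need (k + 4)·f(k+1) − (k + 4)·f(k) = 1.
From deg A=1, deg B=1, deg C=0: d=0.
Generic f = c0 gives residual -1; -1 = 0 cannot hold, so t_k is not Gosper-summable.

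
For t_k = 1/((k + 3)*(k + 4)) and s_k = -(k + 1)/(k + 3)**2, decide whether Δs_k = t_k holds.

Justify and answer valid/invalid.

Invalid: residual 2*(-2*k - 7)/(k**4 + 14*k**3 + 73*k**2 + 168*k + 144) ≠ 0.

s_(k+1) = (-k - 2)/(k + 4)**2
s_(k+1) − s_k = (k**2 + 3*k - 2)/(k**4 + 14*k**3 + 73*k**2 + 168*k + 144)
(s_(k+1) − s_k) − t_k = 2*(-2*k - 7)/(k**4 + 14*k**3 + 73*k**2 + 168*k + 144)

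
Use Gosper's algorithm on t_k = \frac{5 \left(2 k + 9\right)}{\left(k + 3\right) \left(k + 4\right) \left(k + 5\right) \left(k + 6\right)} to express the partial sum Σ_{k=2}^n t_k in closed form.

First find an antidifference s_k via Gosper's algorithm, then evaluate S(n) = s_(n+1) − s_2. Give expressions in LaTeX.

S(n) = \frac{n^{2} + 10 n - 11}{7 \left(n^{2} + 10 n + 24\right)}

r(k) = (k + 3)*(2*k + 11)/((k + 7)*(2*k + 9)) after simplifying.
A = k + 3, B = k + 7, C = k + 9/2.
Set up (k + 3)·f(k+1) − (k + 6)·f(k) − (k + 9/2) = 0.
deg f ≤ 3 (via 1,1,1).
A polynomial solution: f(k) = k*(k + 4)*(k + 8)/30.
Get s_k = R·t_k = k*(k + 8)/(3*(k**2 + 8*k + 15)) with R(k) = B(k−1)f(k)/C(k) = k*(k + 4)*(k + 6)*(k + 8)/(15*(2*k + 9)).
Δs = 5*(2*k + 9)/(k**4 + 18*k**3 + 119*k**2 + 342*k + 360), as required.
s_(n+1) = (n**2 + 10*n + 9)/(3*(n**2 + 10*n + 24)) and s_(2) = 4/21, so S(n) = (n**2 + 10*n - 11)/(7*(n**2 + 10*n + 24)).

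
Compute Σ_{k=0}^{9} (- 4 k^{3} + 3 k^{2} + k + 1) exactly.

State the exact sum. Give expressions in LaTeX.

r(k) = (4*k**3 + 9*k**2 + 5*k - 1)/(4*k**3 - 3*k**2 - k - 1) after simplifying.
So A=1 and B=1, with C=k**3 - 3*k**2/4 - k/4 - 1/4.
Key eq: (1)·f(k+1) = (1)·f(k) + (k**3 - 3*k**2/4 - k/4 - 1/4).
Degrees (0,0,3) ⇒ d ≤ 4.
A polynomial solution: f(k) = k*(k**3 - 3*k**2 + 2*k - 1)/4.
Then R = B(k−1)f/C = k*(k**3 - 3*k**2 + 2*k - 1)/(4*k**3 - 3*k**2 - k - 1), so s_k = R(k)·t_k = k*(-k**3 + 3*k**2 - 2*k + 1).
Verify: -4*k**3 + 3*k**2 + k + 1 matches t_k.
Σ_(k=0)^(9) t_k = s_(10) − s_(0) = -7190 − (0) = -7190.

Σ = -7190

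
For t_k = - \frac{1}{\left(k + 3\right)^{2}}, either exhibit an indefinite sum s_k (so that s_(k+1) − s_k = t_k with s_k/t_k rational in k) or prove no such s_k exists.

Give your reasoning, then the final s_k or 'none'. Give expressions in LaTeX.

Compute t_(k+1)/t_k: get (k + 3)**2/(k + 4)**2.
So A=k**2 + 6*k + 9 and B=k**2 + 8*k + 16, with C=1.
Set up (k**2 + 6*k + 9)·f(k+1) − (k**2 + 6*k + 9)·f(k) − (1) = 0.
d = 0 from the (2,2,0) case.
Generic f = c0 gives residual -1; -1 = 0 cannot hold, so t_k is not Gosper-summable.

not Gosper-summable; s_k does not exist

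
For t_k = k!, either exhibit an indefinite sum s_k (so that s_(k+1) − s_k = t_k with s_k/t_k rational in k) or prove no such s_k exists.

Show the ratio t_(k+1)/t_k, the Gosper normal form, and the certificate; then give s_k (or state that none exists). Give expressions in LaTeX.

none (Gosper's algorithm certifies no s_k)

Step 1: r(k) = k + 1.
Normal form (A,B,C) = (k + 1, 1, 1).
Need (k + 1)·f(k+1) − (1)·f(k) = 1.
d = -1 from the (1,0,0) case.
d = -1 < 0 ⇒ no nonzero polynomial f; not summable.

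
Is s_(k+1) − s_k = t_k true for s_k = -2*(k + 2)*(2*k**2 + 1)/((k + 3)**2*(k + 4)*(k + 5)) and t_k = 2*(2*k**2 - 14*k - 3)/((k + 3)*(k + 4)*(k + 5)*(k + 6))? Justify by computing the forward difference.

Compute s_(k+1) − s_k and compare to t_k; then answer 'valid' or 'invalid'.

s_(k+1) = -2*(k + 3)*(2*(k + 1)**2 + 1)/((k + 4)**2*(k + 5)*(k + 6))
s_(k+1) − s_k = 2*(2*k**4 - 4*k**3 - 81*k**2 - 145*k - 33)/(k**6 + 25*k**5 + 257*k**4 + 1391*k**3 + 4182*k**2 + 6624*k + 4320)
(s_(k+1) − s_k) − t_k = 2*(-4*k**3 - 4*k**2 + 44*k + 3)/(k**6 + 25*k**5 + 257*k**4 + 1391*k**3 + 4182*k**2 + 6624*k + 4320)

Invalid: residual 2*(-4*k**3 - 4*k**2 + 44*k + 3)/(k**6 + 25*k**5 + 257*k**4 + 1391*k**3 + 4182*k**2 + 6624*k + 4320) ≠ 0.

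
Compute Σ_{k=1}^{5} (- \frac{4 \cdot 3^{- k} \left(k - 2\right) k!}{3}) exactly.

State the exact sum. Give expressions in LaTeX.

Σ = -212/81

Ratio r(k) = (k**2 - 1)/(3*(k - 2)).
Factor: A=k/3 + 1/3; B=1; C=k - 2.
Key eq: (k/3 + 1/3)·f(k+1) = (1)·f(k) + (k - 2).
d = 0 from the (1,0,1) case.
Solving with deg f ≤ 0: f(k) = 3.
Get s_k = R·t_k = -4*factorial(k)/3**k with R(k) = B(k−1)f(k)/C(k) = 3/(k - 2).
Δs = -4*(k - 2)*factorial(k)/(3*3**k), as required.
Sum = s_(6) − s_(1); s_(6) = -320/81, s_(1) = -4/3 ⇒ -212/81.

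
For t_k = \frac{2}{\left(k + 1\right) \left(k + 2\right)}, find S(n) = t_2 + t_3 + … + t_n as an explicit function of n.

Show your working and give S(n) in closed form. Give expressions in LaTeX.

Step 1: r(k) = (k + 1)/(k + 3).
So A=k + 1 and B=k + 3, with C=1.
Key eq: (k + 1)·f(k+1) = (k + 2)·f(k) + (1).
d = 1 from the (1,1,0) case.
Coefficient equations give f(k) = k.
Then R = B(k−1)f/C = k*(k + 2), so s_k = R(k)·t_k = 2*k/(k + 1).
Verify: 2/(k**2 + 3*k + 2) matches t_k.
Telescope: S(n) = s_(n+1) − s_(2) = 2*(n + 1)/(n + 2) − (4/3) = 2*(n - 1)/(3*(n + 2)).

S(n) = \frac{2 \left(n - 1\right)}{3 \left(n + 2\right)}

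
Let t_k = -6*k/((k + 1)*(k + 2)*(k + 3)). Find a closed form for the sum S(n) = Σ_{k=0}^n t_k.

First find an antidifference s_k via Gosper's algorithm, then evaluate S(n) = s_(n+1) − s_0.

Ratio r(k) = (k + 1)**2/(k*(k + 4)).
Gosper form: A/B · C(k+1)/C(k) with A=k + 1, B=k + 4, C=k.
Set up (k + 1)·f(k+1) − (k + 3)·f(k) − (k) = 0.
deg f ≤ 2 (via 1,1,1).
Coefficient equations give f(k) = k*(k - 1)/4.
R(k) = B(k−1)·f(k)/C(k) = (k - 1)*(k + 3)/4; s_k = R·t_k = 3*k*(1 - k)/(2*(k + 1)*(k + 2)).
Verify: -6*k/(k**3 + 6*k**2 + 11*k + 6) matches t_k.
Σ_(k=0)^n t_k = s_(n+1) − s_(0) = (3*n*(-n - 1)/(2*(n**2 + 5*n + 6))) − (0), i.e. 3*n*(-n - 1)/(2*(n**2 + 5*n + 6)).

S(n) = 3*n*(-n - 1)/(2*(n**2 + 5*n + 6))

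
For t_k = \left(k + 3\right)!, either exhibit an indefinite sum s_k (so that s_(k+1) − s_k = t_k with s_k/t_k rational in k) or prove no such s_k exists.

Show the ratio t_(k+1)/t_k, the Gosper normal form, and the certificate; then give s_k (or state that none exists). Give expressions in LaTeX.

not Gosper-summable; s_k does not exist

The ratio is k + 4.
Take A(k)=k + 4, B(k)=1, C(k)=1.
Solve (k + 4)·f(k+1) − (1)·f(k) = 1.
Degrees (1,0,0) ⇒ d ≤ -1.
deg f ≤ -1 is impossible — no certificate.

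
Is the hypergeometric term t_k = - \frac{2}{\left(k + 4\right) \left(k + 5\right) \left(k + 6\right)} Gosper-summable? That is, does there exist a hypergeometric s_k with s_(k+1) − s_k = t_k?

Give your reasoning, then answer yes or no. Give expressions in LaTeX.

Yes. s_k = \frac{k \left(- k - 9\right)}{20 \left(k + 4\right) \left(k + 5\right)}.

Ratio r(k) = (k + 4)/(k + 7).
Take A(k)=k + 4, B(k)=k + 7, C(k)=1.
Need (k + 4)·f(k+1) − (k + 6)·f(k) = 1.
Bound: deg f ≤ 2.
Coefficient equations give f(k) = k*(k + 9)/40.
Certificate R = B(k−1)f/C = k*(k + 6)*(k + 9)/40 gives s_k = k*(-k - 9)/(20*(k + 4)*(k + 5)).
Verify: -2/(k**3 + 15*k**2 + 74*k + 120) matches t_k.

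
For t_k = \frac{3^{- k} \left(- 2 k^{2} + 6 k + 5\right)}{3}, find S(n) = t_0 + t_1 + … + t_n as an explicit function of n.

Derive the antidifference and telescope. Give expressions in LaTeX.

r(k) = (2*k**2 - 2*k - 9)/(3*(2*k**2 - 6*k - 5)) after simplifying.
Gosper form: A/B · C(k+1)/C(k) with A=1/3, B=1, C=k**2 - 3*k - 5/2.
Need (1/3)·f(k+1) − (1)·f(k) = k**2 - 3*k - 5/2.
d = 2 from the (0,0,2) case.
Solving with deg f ≤ 2: f(k) = -3*(k - 3)*(k + 1)/2.
So s_k = (B(k−1)f/C)·t_k = (-3*(k - 3)*(k + 1)/(2*k**2 - 6*k - 5))·t_k = (k**2 - 2*k - 3)/3**k.
Δs = (-2*k**2 + 6*k + 5)/(3*3**k), as required.
Σ_(k=0)^n t_k = s_(n+1) − s_(0) = (3**(-n - 1)*(n**2 - 4)) − (-3), i.e. 3**(-n - 1)*(3**(n + 2) + n**2 - 4).

S(n) = 3^{- n - 1} \left(3^{n + 2} + n^{2} - 4\right)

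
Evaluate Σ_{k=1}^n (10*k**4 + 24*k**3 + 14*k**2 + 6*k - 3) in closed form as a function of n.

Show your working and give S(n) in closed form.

Step 1: r(k) = (10*k**4 + 64*k**3 + 146*k**2 + 146*k + 51)/(10*k**4 + 24*k**3 + 14*k**2 + 6*k - 3).
Gosper form: A/B · C(k+1)/C(k) with A=1, B=1, C=k**4 + 12*k**3/5 + 7*k**2/5 + 3*k/5 - 3/10.
Set up (1)·f(k+1) − (1)·f(k) − (k**4 + 12*k**3/5 + 7*k**2/5 + 3*k/5 - 3/10) = 0.
Bound: deg f ≤ 5.
Solving with deg f ≤ 5: f(k) = k*(k + 2)*(2*k**3 - 3*k**2 + 2*k - 2)/10.
Certificate R = B(k−1)f/C = k*(k + 2)*(2*k**3 - 3*k**2 + 2*k - 2)/(10*k**4 + 24*k**3 + 14*k**2 + 6*k - 3) gives s_k = k*(2*k**4 + k**3 - 4*k**2 + 2*k - 4).
Verify: 10*k**4 + 24*k**3 + 14*k**2 + 6*k - 3 matches t_k.
s_(n+1) = 2*n**5 + 11*n**4 + 20*n**3 + 16*n**2 + 2*n - 3 and s_(1) = -3, so S(n) = n*(2*n**4 + 11*n**3 + 20*n**2 + 16*n + 2).

S(n) = n*(2*n**4 + 11*n**3 + 20*n**2 + 16*n + 2)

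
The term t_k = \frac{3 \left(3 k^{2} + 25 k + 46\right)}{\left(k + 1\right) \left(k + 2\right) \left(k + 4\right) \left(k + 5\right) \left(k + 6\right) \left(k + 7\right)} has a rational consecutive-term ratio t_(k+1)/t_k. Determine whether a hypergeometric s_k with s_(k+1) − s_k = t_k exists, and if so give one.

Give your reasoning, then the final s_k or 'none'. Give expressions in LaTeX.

t_(k+1)/t_k = (k + 1)*(k + 4)*(25*k + 3*(k + 1)**2 + 71)/((k + 3)*(k + 8)*(3*k**2 + 25*k + 46)).
Normal form (A,B,C) = (k + 1, k + 8, k**3 + 34*k**2/3 + 121*k/3 + 46).
Key eq: (k + 1)·f(k+1) = (k + 7)·f(k) + (k**3 + 34*k**2/3 + 121*k/3 + 46).
Bound: deg f ≤ 6.
Solve for f: f(k) = k*(k + 2)*(k + 3)*(k + 5)*(k**2 + 11*k + 34)/72 (degree 6 ≤ 6).
Get s_k = R·t_k = k*(k**2 + 11*k + 34)/(8*(k**3 + 11*k**2 + 34*k + 24)) with R(k) = B(k−1)f(k)/C(k) = k*(k + 2)*(k + 5)*(k + 7)*(k**2 + 11*k + 34)/(24*(3*k**2 + 25*k + 46)).
Verify: 3*(3*k**2 + 25*k + 46)/(k**6 + 25*k**5 + 247*k**4 + 1219*k**3 + 3112*k**2 + 3796*k + 1680) matches t_k.

s_k = \frac{k \left(k^{2} + 11 k + 34\right)}{8 \left(k^{3} + 11 k^{2} + 34 k + 24\right)}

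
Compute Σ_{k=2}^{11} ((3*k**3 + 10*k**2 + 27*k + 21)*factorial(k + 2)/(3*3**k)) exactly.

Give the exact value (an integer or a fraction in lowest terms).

r(k) = (3*k**4 + 28*k**3 + 113*k**2 + 229*k + 183)/(3*(3*k**3 + 10*k**2 + 27*k + 21)) after simplifying.
So A=k/3 + 1 and B=1, with C=k**3 + 10*k**2/3 + 9*k + 7.
Solve (k/3 + 1)·f(k+1) − (1)·f(k) = k**3 + 10*k**2/3 + 9*k + 7.
From deg A=1, deg B=0, deg C=3: d=2.
Match coefficients ⇒ f(k) = 3*k**2 + 4*k + 2.
Then R = B(k−1)f/C = 3*(3*k**2 + 4*k + 2)/(3*k**3 + 10*k**2 + 27*k + 21), so s_k = R(k)·t_k = (3*k**2 + 4*k + 2)*factorial(k + 2)/3**k.
Δs = (3*k**3 + 10*k**2 + 27*k + 21)*factorial(k + 2)/(3*3**k), as required.
Telescoping: Σ = s_(12) − s_(2) = 172921548800/2187 − (176/3) = 172921420496/2187.

Σ = 172921420496/2187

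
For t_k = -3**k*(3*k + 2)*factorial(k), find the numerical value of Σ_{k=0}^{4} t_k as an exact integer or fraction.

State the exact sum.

Σ = -29159

Step 1: r(k) = 3*(k + 1)*(3*k + 5)/(3*k + 2).
Take A(k)=3*k + 3, B(k)=1, C(k)=k + 2/3.
Solve (3*k + 3)·f(k+1) − (1)·f(k) = k + 2/3.
Degrees (1,0,1) ⇒ d ≤ 0.
Coefficient equations give f(k) = 1/3.
Then R = B(k−1)f/C = 1/(3*k + 2), so s_k = R(k)·t_k = -3**k*factorial(k).
Verify: -3**k*(3*k + 2)*factorial(k) matches t_k.
Σ_(k=0)^(4) t_k = s_(5) − s_(0) = -29160 − (-1) = -29159.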